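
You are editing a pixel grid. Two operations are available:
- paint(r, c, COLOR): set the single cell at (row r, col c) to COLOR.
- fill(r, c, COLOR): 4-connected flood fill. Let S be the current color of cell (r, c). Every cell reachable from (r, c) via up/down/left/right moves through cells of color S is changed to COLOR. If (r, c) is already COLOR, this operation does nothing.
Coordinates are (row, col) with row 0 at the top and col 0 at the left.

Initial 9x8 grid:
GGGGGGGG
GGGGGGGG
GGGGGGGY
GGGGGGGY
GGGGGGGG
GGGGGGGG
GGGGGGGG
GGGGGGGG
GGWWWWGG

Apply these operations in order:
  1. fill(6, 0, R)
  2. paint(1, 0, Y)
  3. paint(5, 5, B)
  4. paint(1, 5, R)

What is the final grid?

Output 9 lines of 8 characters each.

Answer: RRRRRRRR
YRRRRRRR
RRRRRRRY
RRRRRRRY
RRRRRRRR
RRRRRBRR
RRRRRRRR
RRRRRRRR
RRWWWWRR

Derivation:
After op 1 fill(6,0,R) [66 cells changed]:
RRRRRRRR
RRRRRRRR
RRRRRRRY
RRRRRRRY
RRRRRRRR
RRRRRRRR
RRRRRRRR
RRRRRRRR
RRWWWWRR
After op 2 paint(1,0,Y):
RRRRRRRR
YRRRRRRR
RRRRRRRY
RRRRRRRY
RRRRRRRR
RRRRRRRR
RRRRRRRR
RRRRRRRR
RRWWWWRR
After op 3 paint(5,5,B):
RRRRRRRR
YRRRRRRR
RRRRRRRY
RRRRRRRY
RRRRRRRR
RRRRRBRR
RRRRRRRR
RRRRRRRR
RRWWWWRR
After op 4 paint(1,5,R):
RRRRRRRR
YRRRRRRR
RRRRRRRY
RRRRRRRY
RRRRRRRR
RRRRRBRR
RRRRRRRR
RRRRRRRR
RRWWWWRR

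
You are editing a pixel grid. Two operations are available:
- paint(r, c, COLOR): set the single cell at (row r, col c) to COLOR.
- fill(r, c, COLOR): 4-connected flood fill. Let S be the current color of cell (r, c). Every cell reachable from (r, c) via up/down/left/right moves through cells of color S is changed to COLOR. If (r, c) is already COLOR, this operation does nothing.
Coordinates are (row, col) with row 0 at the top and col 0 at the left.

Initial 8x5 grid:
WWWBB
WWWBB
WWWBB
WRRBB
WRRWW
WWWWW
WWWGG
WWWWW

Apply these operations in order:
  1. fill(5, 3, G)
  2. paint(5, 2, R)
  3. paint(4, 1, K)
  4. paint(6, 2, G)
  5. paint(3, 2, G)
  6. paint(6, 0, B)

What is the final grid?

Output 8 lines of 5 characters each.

After op 1 fill(5,3,G) [26 cells changed]:
GGGBB
GGGBB
GGGBB
GRRBB
GRRGG
GGGGG
GGGGG
GGGGG
After op 2 paint(5,2,R):
GGGBB
GGGBB
GGGBB
GRRBB
GRRGG
GGRGG
GGGGG
GGGGG
After op 3 paint(4,1,K):
GGGBB
GGGBB
GGGBB
GRRBB
GKRGG
GGRGG
GGGGG
GGGGG
After op 4 paint(6,2,G):
GGGBB
GGGBB
GGGBB
GRRBB
GKRGG
GGRGG
GGGGG
GGGGG
After op 5 paint(3,2,G):
GGGBB
GGGBB
GGGBB
GRGBB
GKRGG
GGRGG
GGGGG
GGGGG
After op 6 paint(6,0,B):
GGGBB
GGGBB
GGGBB
GRGBB
GKRGG
GGRGG
BGGGG
GGGGG

Answer: GGGBB
GGGBB
GGGBB
GRGBB
GKRGG
GGRGG
BGGGG
GGGGG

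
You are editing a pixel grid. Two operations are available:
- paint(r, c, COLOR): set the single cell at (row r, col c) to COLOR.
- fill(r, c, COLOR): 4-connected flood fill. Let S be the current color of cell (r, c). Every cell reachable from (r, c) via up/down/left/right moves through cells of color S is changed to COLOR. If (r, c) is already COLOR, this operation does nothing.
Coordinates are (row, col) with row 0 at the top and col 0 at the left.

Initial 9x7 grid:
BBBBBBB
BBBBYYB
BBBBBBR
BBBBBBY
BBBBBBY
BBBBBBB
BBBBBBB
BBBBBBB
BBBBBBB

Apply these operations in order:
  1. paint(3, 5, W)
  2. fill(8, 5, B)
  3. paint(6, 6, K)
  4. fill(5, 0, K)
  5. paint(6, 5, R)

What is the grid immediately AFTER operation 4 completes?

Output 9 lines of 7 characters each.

After op 1 paint(3,5,W):
BBBBBBB
BBBBYYB
BBBBBBR
BBBBBWY
BBBBBBY
BBBBBBB
BBBBBBB
BBBBBBB
BBBBBBB
After op 2 fill(8,5,B) [0 cells changed]:
BBBBBBB
BBBBYYB
BBBBBBR
BBBBBWY
BBBBBBY
BBBBBBB
BBBBBBB
BBBBBBB
BBBBBBB
After op 3 paint(6,6,K):
BBBBBBB
BBBBYYB
BBBBBBR
BBBBBWY
BBBBBBY
BBBBBBB
BBBBBBK
BBBBBBB
BBBBBBB
After op 4 fill(5,0,K) [56 cells changed]:
KKKKKKK
KKKKYYK
KKKKKKR
KKKKKWY
KKKKKKY
KKKKKKK
KKKKKKK
KKKKKKK
KKKKKKK

Answer: KKKKKKK
KKKKYYK
KKKKKKR
KKKKKWY
KKKKKKY
KKKKKKK
KKKKKKK
KKKKKKK
KKKKKKK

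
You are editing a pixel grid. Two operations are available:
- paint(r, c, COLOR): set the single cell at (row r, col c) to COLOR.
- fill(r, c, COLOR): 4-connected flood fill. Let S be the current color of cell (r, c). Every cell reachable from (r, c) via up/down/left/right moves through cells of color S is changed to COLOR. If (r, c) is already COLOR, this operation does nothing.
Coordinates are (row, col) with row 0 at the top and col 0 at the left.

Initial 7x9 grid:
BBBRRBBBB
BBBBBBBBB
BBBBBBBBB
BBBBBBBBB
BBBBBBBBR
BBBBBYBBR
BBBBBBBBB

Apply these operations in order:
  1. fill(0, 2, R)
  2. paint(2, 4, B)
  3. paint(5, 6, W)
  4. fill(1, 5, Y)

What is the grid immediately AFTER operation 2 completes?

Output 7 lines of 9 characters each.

After op 1 fill(0,2,R) [58 cells changed]:
RRRRRRRRR
RRRRRRRRR
RRRRRRRRR
RRRRRRRRR
RRRRRRRRR
RRRRRYRRR
RRRRRRRRR
After op 2 paint(2,4,B):
RRRRRRRRR
RRRRRRRRR
RRRRBRRRR
RRRRRRRRR
RRRRRRRRR
RRRRRYRRR
RRRRRRRRR

Answer: RRRRRRRRR
RRRRRRRRR
RRRRBRRRR
RRRRRRRRR
RRRRRRRRR
RRRRRYRRR
RRRRRRRRR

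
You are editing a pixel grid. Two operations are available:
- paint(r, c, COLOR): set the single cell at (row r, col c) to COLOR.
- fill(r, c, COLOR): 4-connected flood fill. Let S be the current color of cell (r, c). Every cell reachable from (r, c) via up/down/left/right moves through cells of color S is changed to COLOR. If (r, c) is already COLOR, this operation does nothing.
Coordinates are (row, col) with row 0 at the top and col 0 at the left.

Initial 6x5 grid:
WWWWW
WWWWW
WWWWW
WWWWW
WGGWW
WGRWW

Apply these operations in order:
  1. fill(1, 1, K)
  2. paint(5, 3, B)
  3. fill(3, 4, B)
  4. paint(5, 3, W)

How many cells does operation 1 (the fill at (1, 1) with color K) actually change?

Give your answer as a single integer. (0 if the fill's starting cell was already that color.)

After op 1 fill(1,1,K) [26 cells changed]:
KKKKK
KKKKK
KKKKK
KKKKK
KGGKK
KGRKK

Answer: 26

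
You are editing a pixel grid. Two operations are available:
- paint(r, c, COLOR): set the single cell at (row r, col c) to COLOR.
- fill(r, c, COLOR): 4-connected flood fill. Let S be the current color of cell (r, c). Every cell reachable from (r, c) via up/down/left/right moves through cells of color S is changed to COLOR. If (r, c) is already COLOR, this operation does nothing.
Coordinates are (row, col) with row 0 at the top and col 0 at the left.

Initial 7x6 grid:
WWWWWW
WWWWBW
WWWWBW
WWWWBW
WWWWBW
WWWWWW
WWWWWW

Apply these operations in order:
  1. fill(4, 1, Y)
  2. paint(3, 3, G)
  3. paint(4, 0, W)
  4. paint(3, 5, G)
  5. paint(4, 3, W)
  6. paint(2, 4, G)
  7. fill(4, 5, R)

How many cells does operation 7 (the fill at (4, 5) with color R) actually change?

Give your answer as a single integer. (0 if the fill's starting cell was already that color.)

Answer: 34

Derivation:
After op 1 fill(4,1,Y) [38 cells changed]:
YYYYYY
YYYYBY
YYYYBY
YYYYBY
YYYYBY
YYYYYY
YYYYYY
After op 2 paint(3,3,G):
YYYYYY
YYYYBY
YYYYBY
YYYGBY
YYYYBY
YYYYYY
YYYYYY
After op 3 paint(4,0,W):
YYYYYY
YYYYBY
YYYYBY
YYYGBY
WYYYBY
YYYYYY
YYYYYY
After op 4 paint(3,5,G):
YYYYYY
YYYYBY
YYYYBY
YYYGBG
WYYYBY
YYYYYY
YYYYYY
After op 5 paint(4,3,W):
YYYYYY
YYYYBY
YYYYBY
YYYGBG
WYYWBY
YYYYYY
YYYYYY
After op 6 paint(2,4,G):
YYYYYY
YYYYBY
YYYYGY
YYYGBG
WYYWBY
YYYYYY
YYYYYY
After op 7 fill(4,5,R) [34 cells changed]:
RRRRRR
RRRRBR
RRRRGR
RRRGBG
WRRWBR
RRRRRR
RRRRRR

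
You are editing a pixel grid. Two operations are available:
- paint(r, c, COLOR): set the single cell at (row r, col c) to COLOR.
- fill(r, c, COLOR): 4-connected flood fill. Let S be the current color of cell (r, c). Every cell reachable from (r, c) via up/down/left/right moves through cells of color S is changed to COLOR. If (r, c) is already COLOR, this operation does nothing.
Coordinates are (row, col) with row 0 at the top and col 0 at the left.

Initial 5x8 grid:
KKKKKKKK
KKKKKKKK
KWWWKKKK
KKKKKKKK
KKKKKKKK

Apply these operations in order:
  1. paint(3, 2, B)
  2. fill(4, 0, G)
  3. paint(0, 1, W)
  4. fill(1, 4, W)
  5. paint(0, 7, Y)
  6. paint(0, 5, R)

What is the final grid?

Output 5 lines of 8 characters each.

Answer: WWWWWRWY
WWWWWWWW
WWWWWWWW
WWBWWWWW
WWWWWWWW

Derivation:
After op 1 paint(3,2,B):
KKKKKKKK
KKKKKKKK
KWWWKKKK
KKBKKKKK
KKKKKKKK
After op 2 fill(4,0,G) [36 cells changed]:
GGGGGGGG
GGGGGGGG
GWWWGGGG
GGBGGGGG
GGGGGGGG
After op 3 paint(0,1,W):
GWGGGGGG
GGGGGGGG
GWWWGGGG
GGBGGGGG
GGGGGGGG
After op 4 fill(1,4,W) [35 cells changed]:
WWWWWWWW
WWWWWWWW
WWWWWWWW
WWBWWWWW
WWWWWWWW
After op 5 paint(0,7,Y):
WWWWWWWY
WWWWWWWW
WWWWWWWW
WWBWWWWW
WWWWWWWW
After op 6 paint(0,5,R):
WWWWWRWY
WWWWWWWW
WWWWWWWW
WWBWWWWW
WWWWWWWW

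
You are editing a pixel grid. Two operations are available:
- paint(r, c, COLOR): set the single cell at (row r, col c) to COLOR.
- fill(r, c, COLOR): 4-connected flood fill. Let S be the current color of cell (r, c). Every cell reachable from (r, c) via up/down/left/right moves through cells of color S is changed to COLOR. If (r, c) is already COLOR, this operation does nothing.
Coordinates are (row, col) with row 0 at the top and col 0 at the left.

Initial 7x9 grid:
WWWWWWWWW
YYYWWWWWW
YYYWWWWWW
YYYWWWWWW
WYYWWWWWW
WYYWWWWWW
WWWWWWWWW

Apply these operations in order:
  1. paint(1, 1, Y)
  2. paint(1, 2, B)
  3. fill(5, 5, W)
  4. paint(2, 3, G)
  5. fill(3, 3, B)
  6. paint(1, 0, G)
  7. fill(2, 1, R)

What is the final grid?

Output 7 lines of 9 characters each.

Answer: BBBBBBBBB
GRBBBBBBB
RRRGBBBBB
RRRBBBBBB
BRRBBBBBB
BRRBBBBBB
BBBBBBBBB

Derivation:
After op 1 paint(1,1,Y):
WWWWWWWWW
YYYWWWWWW
YYYWWWWWW
YYYWWWWWW
WYYWWWWWW
WYYWWWWWW
WWWWWWWWW
After op 2 paint(1,2,B):
WWWWWWWWW
YYBWWWWWW
YYYWWWWWW
YYYWWWWWW
WYYWWWWWW
WYYWWWWWW
WWWWWWWWW
After op 3 fill(5,5,W) [0 cells changed]:
WWWWWWWWW
YYBWWWWWW
YYYWWWWWW
YYYWWWWWW
WYYWWWWWW
WYYWWWWWW
WWWWWWWWW
After op 4 paint(2,3,G):
WWWWWWWWW
YYBWWWWWW
YYYGWWWWW
YYYWWWWWW
WYYWWWWWW
WYYWWWWWW
WWWWWWWWW
After op 5 fill(3,3,B) [49 cells changed]:
BBBBBBBBB
YYBBBBBBB
YYYGBBBBB
YYYBBBBBB
BYYBBBBBB
BYYBBBBBB
BBBBBBBBB
After op 6 paint(1,0,G):
BBBBBBBBB
GYBBBBBBB
YYYGBBBBB
YYYBBBBBB
BYYBBBBBB
BYYBBBBBB
BBBBBBBBB
After op 7 fill(2,1,R) [11 cells changed]:
BBBBBBBBB
GRBBBBBBB
RRRGBBBBB
RRRBBBBBB
BRRBBBBBB
BRRBBBBBB
BBBBBBBBB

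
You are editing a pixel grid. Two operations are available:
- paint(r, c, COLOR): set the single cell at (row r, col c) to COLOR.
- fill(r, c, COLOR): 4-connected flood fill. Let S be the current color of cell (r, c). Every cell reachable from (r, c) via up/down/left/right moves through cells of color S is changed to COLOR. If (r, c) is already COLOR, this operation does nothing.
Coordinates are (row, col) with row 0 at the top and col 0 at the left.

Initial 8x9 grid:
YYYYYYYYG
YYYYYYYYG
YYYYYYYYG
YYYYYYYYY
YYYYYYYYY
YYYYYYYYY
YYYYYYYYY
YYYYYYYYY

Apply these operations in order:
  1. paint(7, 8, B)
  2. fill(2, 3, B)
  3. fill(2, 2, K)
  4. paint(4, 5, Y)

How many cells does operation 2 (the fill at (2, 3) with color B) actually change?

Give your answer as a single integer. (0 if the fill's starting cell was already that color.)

After op 1 paint(7,8,B):
YYYYYYYYG
YYYYYYYYG
YYYYYYYYG
YYYYYYYYY
YYYYYYYYY
YYYYYYYYY
YYYYYYYYY
YYYYYYYYB
After op 2 fill(2,3,B) [68 cells changed]:
BBBBBBBBG
BBBBBBBBG
BBBBBBBBG
BBBBBBBBB
BBBBBBBBB
BBBBBBBBB
BBBBBBBBB
BBBBBBBBB

Answer: 68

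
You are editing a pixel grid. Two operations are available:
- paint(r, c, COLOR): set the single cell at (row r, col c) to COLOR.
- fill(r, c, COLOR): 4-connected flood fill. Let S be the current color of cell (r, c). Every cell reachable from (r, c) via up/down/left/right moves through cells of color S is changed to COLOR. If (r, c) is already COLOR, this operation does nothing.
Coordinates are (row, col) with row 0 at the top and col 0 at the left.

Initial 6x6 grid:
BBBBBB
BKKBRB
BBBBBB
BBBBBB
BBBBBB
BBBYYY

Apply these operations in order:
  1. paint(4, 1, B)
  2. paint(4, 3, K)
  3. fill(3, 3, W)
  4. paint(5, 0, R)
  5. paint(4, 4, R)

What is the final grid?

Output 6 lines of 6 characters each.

Answer: WWWWWW
WKKWRW
WWWWWW
WWWWWW
WWWKRW
RWWYYY

Derivation:
After op 1 paint(4,1,B):
BBBBBB
BKKBRB
BBBBBB
BBBBBB
BBBBBB
BBBYYY
After op 2 paint(4,3,K):
BBBBBB
BKKBRB
BBBBBB
BBBBBB
BBBKBB
BBBYYY
After op 3 fill(3,3,W) [29 cells changed]:
WWWWWW
WKKWRW
WWWWWW
WWWWWW
WWWKWW
WWWYYY
After op 4 paint(5,0,R):
WWWWWW
WKKWRW
WWWWWW
WWWWWW
WWWKWW
RWWYYY
After op 5 paint(4,4,R):
WWWWWW
WKKWRW
WWWWWW
WWWWWW
WWWKRW
RWWYYY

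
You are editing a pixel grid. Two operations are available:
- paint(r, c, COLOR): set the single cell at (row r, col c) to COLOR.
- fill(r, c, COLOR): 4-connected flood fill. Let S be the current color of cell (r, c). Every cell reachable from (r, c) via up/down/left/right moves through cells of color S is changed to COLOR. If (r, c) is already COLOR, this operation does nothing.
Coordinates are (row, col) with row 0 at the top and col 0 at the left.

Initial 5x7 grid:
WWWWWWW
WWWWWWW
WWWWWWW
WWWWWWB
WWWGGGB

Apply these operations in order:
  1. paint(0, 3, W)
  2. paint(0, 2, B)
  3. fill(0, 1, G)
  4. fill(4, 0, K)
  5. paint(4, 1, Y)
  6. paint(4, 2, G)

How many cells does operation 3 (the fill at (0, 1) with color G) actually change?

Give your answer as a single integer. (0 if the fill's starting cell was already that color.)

Answer: 29

Derivation:
After op 1 paint(0,3,W):
WWWWWWW
WWWWWWW
WWWWWWW
WWWWWWB
WWWGGGB
After op 2 paint(0,2,B):
WWBWWWW
WWWWWWW
WWWWWWW
WWWWWWB
WWWGGGB
After op 3 fill(0,1,G) [29 cells changed]:
GGBGGGG
GGGGGGG
GGGGGGG
GGGGGGB
GGGGGGB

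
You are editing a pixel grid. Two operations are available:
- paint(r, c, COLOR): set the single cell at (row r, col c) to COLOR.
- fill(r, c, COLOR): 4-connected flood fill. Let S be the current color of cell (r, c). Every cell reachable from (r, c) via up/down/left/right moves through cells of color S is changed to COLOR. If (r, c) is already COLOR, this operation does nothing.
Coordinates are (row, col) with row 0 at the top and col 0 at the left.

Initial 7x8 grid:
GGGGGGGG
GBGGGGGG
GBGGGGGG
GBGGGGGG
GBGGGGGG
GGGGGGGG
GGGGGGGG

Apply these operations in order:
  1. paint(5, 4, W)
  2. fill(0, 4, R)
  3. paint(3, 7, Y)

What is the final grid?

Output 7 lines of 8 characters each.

After op 1 paint(5,4,W):
GGGGGGGG
GBGGGGGG
GBGGGGGG
GBGGGGGG
GBGGGGGG
GGGGWGGG
GGGGGGGG
After op 2 fill(0,4,R) [51 cells changed]:
RRRRRRRR
RBRRRRRR
RBRRRRRR
RBRRRRRR
RBRRRRRR
RRRRWRRR
RRRRRRRR
After op 3 paint(3,7,Y):
RRRRRRRR
RBRRRRRR
RBRRRRRR
RBRRRRRY
RBRRRRRR
RRRRWRRR
RRRRRRRR

Answer: RRRRRRRR
RBRRRRRR
RBRRRRRR
RBRRRRRY
RBRRRRRR
RRRRWRRR
RRRRRRRR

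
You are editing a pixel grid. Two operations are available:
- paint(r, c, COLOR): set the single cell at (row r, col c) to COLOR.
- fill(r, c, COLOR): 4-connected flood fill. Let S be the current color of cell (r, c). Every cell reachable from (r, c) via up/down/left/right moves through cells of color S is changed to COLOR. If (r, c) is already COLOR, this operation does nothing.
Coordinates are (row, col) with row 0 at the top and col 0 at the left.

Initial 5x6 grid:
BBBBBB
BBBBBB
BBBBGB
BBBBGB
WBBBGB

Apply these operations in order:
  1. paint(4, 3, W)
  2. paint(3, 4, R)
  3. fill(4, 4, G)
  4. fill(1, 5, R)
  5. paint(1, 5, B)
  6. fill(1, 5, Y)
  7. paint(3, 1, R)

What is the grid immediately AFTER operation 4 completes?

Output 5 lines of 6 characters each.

After op 1 paint(4,3,W):
BBBBBB
BBBBBB
BBBBGB
BBBBGB
WBBWGB
After op 2 paint(3,4,R):
BBBBBB
BBBBBB
BBBBGB
BBBBRB
WBBWGB
After op 3 fill(4,4,G) [0 cells changed]:
BBBBBB
BBBBBB
BBBBGB
BBBBRB
WBBWGB
After op 4 fill(1,5,R) [25 cells changed]:
RRRRRR
RRRRRR
RRRRGR
RRRRRR
WRRWGR

Answer: RRRRRR
RRRRRR
RRRRGR
RRRRRR
WRRWGR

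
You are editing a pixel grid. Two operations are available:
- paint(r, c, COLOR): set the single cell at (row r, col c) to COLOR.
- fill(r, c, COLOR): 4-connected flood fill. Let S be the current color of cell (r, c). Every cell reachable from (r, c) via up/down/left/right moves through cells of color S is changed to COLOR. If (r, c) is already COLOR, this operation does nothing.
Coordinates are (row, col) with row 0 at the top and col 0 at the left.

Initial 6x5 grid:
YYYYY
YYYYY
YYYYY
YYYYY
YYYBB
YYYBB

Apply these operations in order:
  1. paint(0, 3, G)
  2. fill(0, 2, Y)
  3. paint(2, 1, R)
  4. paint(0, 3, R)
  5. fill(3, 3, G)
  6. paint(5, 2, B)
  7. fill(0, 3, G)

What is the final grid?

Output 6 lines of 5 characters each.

After op 1 paint(0,3,G):
YYYGY
YYYYY
YYYYY
YYYYY
YYYBB
YYYBB
After op 2 fill(0,2,Y) [0 cells changed]:
YYYGY
YYYYY
YYYYY
YYYYY
YYYBB
YYYBB
After op 3 paint(2,1,R):
YYYGY
YYYYY
YRYYY
YYYYY
YYYBB
YYYBB
After op 4 paint(0,3,R):
YYYRY
YYYYY
YRYYY
YYYYY
YYYBB
YYYBB
After op 5 fill(3,3,G) [24 cells changed]:
GGGRG
GGGGG
GRGGG
GGGGG
GGGBB
GGGBB
After op 6 paint(5,2,B):
GGGRG
GGGGG
GRGGG
GGGGG
GGGBB
GGBBB
After op 7 fill(0,3,G) [1 cells changed]:
GGGGG
GGGGG
GRGGG
GGGGG
GGGBB
GGBBB

Answer: GGGGG
GGGGG
GRGGG
GGGGG
GGGBB
GGBBB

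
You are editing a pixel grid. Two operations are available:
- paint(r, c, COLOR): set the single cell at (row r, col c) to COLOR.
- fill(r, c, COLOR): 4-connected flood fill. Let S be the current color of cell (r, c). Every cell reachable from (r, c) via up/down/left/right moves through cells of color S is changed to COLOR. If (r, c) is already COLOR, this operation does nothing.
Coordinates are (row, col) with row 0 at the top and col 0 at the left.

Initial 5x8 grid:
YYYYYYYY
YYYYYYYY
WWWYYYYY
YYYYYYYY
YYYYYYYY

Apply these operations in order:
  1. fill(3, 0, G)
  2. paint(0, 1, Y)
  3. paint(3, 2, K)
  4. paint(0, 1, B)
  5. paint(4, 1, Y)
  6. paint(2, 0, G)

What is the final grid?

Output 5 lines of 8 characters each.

Answer: GBGGGGGG
GGGGGGGG
GWWGGGGG
GGKGGGGG
GYGGGGGG

Derivation:
After op 1 fill(3,0,G) [37 cells changed]:
GGGGGGGG
GGGGGGGG
WWWGGGGG
GGGGGGGG
GGGGGGGG
After op 2 paint(0,1,Y):
GYGGGGGG
GGGGGGGG
WWWGGGGG
GGGGGGGG
GGGGGGGG
After op 3 paint(3,2,K):
GYGGGGGG
GGGGGGGG
WWWGGGGG
GGKGGGGG
GGGGGGGG
After op 4 paint(0,1,B):
GBGGGGGG
GGGGGGGG
WWWGGGGG
GGKGGGGG
GGGGGGGG
After op 5 paint(4,1,Y):
GBGGGGGG
GGGGGGGG
WWWGGGGG
GGKGGGGG
GYGGGGGG
After op 6 paint(2,0,G):
GBGGGGGG
GGGGGGGG
GWWGGGGG
GGKGGGGG
GYGGGGGG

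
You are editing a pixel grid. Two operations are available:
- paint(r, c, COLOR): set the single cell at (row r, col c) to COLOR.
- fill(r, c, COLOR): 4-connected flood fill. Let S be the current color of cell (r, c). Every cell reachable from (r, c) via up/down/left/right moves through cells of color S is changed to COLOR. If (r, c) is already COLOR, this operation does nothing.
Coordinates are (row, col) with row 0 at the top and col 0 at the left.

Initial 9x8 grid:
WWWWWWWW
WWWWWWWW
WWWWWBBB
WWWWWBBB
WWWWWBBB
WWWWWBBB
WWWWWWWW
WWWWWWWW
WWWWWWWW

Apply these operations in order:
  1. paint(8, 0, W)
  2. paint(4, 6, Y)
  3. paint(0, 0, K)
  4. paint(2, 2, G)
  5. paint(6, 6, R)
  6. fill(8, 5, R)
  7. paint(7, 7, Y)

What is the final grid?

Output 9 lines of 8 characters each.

After op 1 paint(8,0,W):
WWWWWWWW
WWWWWWWW
WWWWWBBB
WWWWWBBB
WWWWWBBB
WWWWWBBB
WWWWWWWW
WWWWWWWW
WWWWWWWW
After op 2 paint(4,6,Y):
WWWWWWWW
WWWWWWWW
WWWWWBBB
WWWWWBBB
WWWWWBYB
WWWWWBBB
WWWWWWWW
WWWWWWWW
WWWWWWWW
After op 3 paint(0,0,K):
KWWWWWWW
WWWWWWWW
WWWWWBBB
WWWWWBBB
WWWWWBYB
WWWWWBBB
WWWWWWWW
WWWWWWWW
WWWWWWWW
After op 4 paint(2,2,G):
KWWWWWWW
WWWWWWWW
WWGWWBBB
WWWWWBBB
WWWWWBYB
WWWWWBBB
WWWWWWWW
WWWWWWWW
WWWWWWWW
After op 5 paint(6,6,R):
KWWWWWWW
WWWWWWWW
WWGWWBBB
WWWWWBBB
WWWWWBYB
WWWWWBBB
WWWWWWRW
WWWWWWWW
WWWWWWWW
After op 6 fill(8,5,R) [57 cells changed]:
KRRRRRRR
RRRRRRRR
RRGRRBBB
RRRRRBBB
RRRRRBYB
RRRRRBBB
RRRRRRRR
RRRRRRRR
RRRRRRRR
After op 7 paint(7,7,Y):
KRRRRRRR
RRRRRRRR
RRGRRBBB
RRRRRBBB
RRRRRBYB
RRRRRBBB
RRRRRRRR
RRRRRRRY
RRRRRRRR

Answer: KRRRRRRR
RRRRRRRR
RRGRRBBB
RRRRRBBB
RRRRRBYB
RRRRRBBB
RRRRRRRR
RRRRRRRY
RRRRRRRR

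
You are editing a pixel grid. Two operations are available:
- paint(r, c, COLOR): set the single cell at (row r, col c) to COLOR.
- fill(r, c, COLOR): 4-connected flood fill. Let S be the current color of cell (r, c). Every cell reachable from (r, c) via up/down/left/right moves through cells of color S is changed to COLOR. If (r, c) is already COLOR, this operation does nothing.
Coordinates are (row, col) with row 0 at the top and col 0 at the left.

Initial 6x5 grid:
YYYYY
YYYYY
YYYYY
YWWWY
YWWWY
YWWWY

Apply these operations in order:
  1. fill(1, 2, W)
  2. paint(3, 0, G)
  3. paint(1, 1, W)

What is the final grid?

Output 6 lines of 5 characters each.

After op 1 fill(1,2,W) [21 cells changed]:
WWWWW
WWWWW
WWWWW
WWWWW
WWWWW
WWWWW
After op 2 paint(3,0,G):
WWWWW
WWWWW
WWWWW
GWWWW
WWWWW
WWWWW
After op 3 paint(1,1,W):
WWWWW
WWWWW
WWWWW
GWWWW
WWWWW
WWWWW

Answer: WWWWW
WWWWW
WWWWW
GWWWW
WWWWW
WWWWW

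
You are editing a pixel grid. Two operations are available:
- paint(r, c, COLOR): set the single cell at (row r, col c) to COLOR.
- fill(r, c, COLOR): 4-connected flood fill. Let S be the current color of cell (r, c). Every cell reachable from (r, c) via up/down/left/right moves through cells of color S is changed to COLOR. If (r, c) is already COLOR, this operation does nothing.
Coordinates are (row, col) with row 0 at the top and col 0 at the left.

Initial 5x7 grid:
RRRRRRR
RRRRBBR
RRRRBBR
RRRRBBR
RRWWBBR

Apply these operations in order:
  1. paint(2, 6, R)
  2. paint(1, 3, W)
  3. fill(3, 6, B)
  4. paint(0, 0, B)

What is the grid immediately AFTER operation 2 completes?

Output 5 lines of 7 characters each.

Answer: RRRRRRR
RRRWBBR
RRRRBBR
RRRRBBR
RRWWBBR

Derivation:
After op 1 paint(2,6,R):
RRRRRRR
RRRRBBR
RRRRBBR
RRRRBBR
RRWWBBR
After op 2 paint(1,3,W):
RRRRRRR
RRRWBBR
RRRRBBR
RRRRBBR
RRWWBBR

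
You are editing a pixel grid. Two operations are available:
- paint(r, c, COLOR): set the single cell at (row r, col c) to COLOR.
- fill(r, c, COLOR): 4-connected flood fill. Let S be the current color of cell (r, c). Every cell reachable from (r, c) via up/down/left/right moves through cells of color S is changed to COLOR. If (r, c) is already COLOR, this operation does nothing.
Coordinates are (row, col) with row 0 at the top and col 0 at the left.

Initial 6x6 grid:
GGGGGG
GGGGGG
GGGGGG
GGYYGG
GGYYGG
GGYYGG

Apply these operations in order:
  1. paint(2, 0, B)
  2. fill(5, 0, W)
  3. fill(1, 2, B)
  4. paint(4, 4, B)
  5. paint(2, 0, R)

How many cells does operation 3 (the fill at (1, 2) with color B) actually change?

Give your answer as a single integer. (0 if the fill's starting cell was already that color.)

Answer: 29

Derivation:
After op 1 paint(2,0,B):
GGGGGG
GGGGGG
BGGGGG
GGYYGG
GGYYGG
GGYYGG
After op 2 fill(5,0,W) [29 cells changed]:
WWWWWW
WWWWWW
BWWWWW
WWYYWW
WWYYWW
WWYYWW
After op 3 fill(1,2,B) [29 cells changed]:
BBBBBB
BBBBBB
BBBBBB
BBYYBB
BBYYBB
BBYYBB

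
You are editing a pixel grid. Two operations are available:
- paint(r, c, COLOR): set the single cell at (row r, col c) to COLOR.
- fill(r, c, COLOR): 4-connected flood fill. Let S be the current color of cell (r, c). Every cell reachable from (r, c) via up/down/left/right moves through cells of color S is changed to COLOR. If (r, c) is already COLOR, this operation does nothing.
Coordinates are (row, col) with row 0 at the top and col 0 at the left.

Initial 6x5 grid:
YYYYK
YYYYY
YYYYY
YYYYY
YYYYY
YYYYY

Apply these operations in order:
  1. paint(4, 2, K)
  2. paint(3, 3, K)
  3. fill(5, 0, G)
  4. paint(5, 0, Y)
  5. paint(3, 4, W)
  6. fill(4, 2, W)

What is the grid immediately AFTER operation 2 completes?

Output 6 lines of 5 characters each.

After op 1 paint(4,2,K):
YYYYK
YYYYY
YYYYY
YYYYY
YYKYY
YYYYY
After op 2 paint(3,3,K):
YYYYK
YYYYY
YYYYY
YYYKY
YYKYY
YYYYY

Answer: YYYYK
YYYYY
YYYYY
YYYKY
YYKYY
YYYYY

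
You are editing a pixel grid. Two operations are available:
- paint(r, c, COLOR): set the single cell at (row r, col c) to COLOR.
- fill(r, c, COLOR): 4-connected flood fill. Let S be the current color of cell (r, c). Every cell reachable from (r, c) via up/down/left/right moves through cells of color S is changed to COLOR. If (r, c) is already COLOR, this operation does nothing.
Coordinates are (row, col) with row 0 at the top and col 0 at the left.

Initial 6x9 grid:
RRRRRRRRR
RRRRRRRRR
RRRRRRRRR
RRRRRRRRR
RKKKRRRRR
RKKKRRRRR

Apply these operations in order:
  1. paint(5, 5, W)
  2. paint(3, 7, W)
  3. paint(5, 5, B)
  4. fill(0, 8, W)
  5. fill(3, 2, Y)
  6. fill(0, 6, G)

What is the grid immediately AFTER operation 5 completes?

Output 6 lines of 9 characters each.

After op 1 paint(5,5,W):
RRRRRRRRR
RRRRRRRRR
RRRRRRRRR
RRRRRRRRR
RKKKRRRRR
RKKKRWRRR
After op 2 paint(3,7,W):
RRRRRRRRR
RRRRRRRRR
RRRRRRRRR
RRRRRRRWR
RKKKRRRRR
RKKKRWRRR
After op 3 paint(5,5,B):
RRRRRRRRR
RRRRRRRRR
RRRRRRRRR
RRRRRRRWR
RKKKRRRRR
RKKKRBRRR
After op 4 fill(0,8,W) [46 cells changed]:
WWWWWWWWW
WWWWWWWWW
WWWWWWWWW
WWWWWWWWW
WKKKWWWWW
WKKKWBWWW
After op 5 fill(3,2,Y) [47 cells changed]:
YYYYYYYYY
YYYYYYYYY
YYYYYYYYY
YYYYYYYYY
YKKKYYYYY
YKKKYBYYY

Answer: YYYYYYYYY
YYYYYYYYY
YYYYYYYYY
YYYYYYYYY
YKKKYYYYY
YKKKYBYYY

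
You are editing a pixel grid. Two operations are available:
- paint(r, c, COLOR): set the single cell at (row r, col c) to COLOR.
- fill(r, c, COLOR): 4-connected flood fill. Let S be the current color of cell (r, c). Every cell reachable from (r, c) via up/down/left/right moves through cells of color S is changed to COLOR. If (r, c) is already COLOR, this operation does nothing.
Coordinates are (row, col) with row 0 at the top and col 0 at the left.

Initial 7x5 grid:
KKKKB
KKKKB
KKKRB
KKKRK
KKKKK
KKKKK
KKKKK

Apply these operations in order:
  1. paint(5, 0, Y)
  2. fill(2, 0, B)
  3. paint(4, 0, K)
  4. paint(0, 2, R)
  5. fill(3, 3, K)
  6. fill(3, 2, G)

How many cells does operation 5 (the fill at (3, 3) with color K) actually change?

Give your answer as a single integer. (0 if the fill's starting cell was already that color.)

Answer: 2

Derivation:
After op 1 paint(5,0,Y):
KKKKB
KKKKB
KKKRB
KKKRK
KKKKK
YKKKK
KKKKK
After op 2 fill(2,0,B) [29 cells changed]:
BBBBB
BBBBB
BBBRB
BBBRB
BBBBB
YBBBB
BBBBB
After op 3 paint(4,0,K):
BBBBB
BBBBB
BBBRB
BBBRB
KBBBB
YBBBB
BBBBB
After op 4 paint(0,2,R):
BBRBB
BBBBB
BBBRB
BBBRB
KBBBB
YBBBB
BBBBB
After op 5 fill(3,3,K) [2 cells changed]:
BBRBB
BBBBB
BBBKB
BBBKB
KBBBB
YBBBB
BBBBB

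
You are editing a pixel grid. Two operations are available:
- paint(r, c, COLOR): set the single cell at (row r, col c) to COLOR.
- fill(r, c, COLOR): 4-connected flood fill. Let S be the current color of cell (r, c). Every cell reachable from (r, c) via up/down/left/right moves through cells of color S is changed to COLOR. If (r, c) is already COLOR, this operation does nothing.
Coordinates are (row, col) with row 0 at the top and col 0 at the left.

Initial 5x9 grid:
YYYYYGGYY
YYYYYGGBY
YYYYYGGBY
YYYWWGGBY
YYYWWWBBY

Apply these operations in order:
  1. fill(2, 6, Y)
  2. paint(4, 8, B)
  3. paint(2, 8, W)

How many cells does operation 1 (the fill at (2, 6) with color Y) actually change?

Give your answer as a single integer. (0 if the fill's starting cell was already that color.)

Answer: 8

Derivation:
After op 1 fill(2,6,Y) [8 cells changed]:
YYYYYYYYY
YYYYYYYBY
YYYYYYYBY
YYYWWYYBY
YYYWWWBBY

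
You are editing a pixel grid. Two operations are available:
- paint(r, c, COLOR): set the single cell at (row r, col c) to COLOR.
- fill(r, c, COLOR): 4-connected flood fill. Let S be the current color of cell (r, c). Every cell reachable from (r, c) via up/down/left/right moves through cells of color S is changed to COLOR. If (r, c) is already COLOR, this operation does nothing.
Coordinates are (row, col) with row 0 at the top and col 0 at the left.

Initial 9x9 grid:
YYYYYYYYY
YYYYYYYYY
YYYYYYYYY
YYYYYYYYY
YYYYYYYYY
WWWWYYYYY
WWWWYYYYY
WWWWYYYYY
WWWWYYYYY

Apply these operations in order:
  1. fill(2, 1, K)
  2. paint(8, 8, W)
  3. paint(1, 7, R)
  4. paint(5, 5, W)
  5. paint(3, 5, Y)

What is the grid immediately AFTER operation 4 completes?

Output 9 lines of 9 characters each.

Answer: KKKKKKKKK
KKKKKKKRK
KKKKKKKKK
KKKKKKKKK
KKKKKKKKK
WWWWKWKKK
WWWWKKKKK
WWWWKKKKK
WWWWKKKKW

Derivation:
After op 1 fill(2,1,K) [65 cells changed]:
KKKKKKKKK
KKKKKKKKK
KKKKKKKKK
KKKKKKKKK
KKKKKKKKK
WWWWKKKKK
WWWWKKKKK
WWWWKKKKK
WWWWKKKKK
After op 2 paint(8,8,W):
KKKKKKKKK
KKKKKKKKK
KKKKKKKKK
KKKKKKKKK
KKKKKKKKK
WWWWKKKKK
WWWWKKKKK
WWWWKKKKK
WWWWKKKKW
After op 3 paint(1,7,R):
KKKKKKKKK
KKKKKKKRK
KKKKKKKKK
KKKKKKKKK
KKKKKKKKK
WWWWKKKKK
WWWWKKKKK
WWWWKKKKK
WWWWKKKKW
After op 4 paint(5,5,W):
KKKKKKKKK
KKKKKKKRK
KKKKKKKKK
KKKKKKKKK
KKKKKKKKK
WWWWKWKKK
WWWWKKKKK
WWWWKKKKK
WWWWKKKKW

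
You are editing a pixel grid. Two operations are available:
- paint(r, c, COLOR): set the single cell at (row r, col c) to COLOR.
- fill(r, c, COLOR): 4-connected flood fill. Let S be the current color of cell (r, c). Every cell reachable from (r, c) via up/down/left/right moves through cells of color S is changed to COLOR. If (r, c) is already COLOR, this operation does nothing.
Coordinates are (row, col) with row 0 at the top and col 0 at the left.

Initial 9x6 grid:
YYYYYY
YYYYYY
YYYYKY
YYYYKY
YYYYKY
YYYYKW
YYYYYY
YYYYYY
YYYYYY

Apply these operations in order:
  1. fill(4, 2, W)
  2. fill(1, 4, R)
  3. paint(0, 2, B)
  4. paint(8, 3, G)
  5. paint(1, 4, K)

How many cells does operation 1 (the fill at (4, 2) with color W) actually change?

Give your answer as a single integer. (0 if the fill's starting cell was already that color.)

After op 1 fill(4,2,W) [49 cells changed]:
WWWWWW
WWWWWW
WWWWKW
WWWWKW
WWWWKW
WWWWKW
WWWWWW
WWWWWW
WWWWWW

Answer: 49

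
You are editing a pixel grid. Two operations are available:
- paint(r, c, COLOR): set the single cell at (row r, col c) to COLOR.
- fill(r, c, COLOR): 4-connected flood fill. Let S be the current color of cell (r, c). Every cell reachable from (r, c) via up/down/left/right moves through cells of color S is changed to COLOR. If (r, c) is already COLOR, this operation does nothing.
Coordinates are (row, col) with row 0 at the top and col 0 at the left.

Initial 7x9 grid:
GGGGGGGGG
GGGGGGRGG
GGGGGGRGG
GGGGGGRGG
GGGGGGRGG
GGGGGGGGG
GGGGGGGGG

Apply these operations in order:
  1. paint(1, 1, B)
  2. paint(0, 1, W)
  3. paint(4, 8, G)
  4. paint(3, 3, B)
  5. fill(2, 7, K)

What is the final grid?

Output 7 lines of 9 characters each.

Answer: KWKKKKKKK
KBKKKKRKK
KKKKKKRKK
KKKBKKRKK
KKKKKKRKK
KKKKKKKKK
KKKKKKKKK

Derivation:
After op 1 paint(1,1,B):
GGGGGGGGG
GBGGGGRGG
GGGGGGRGG
GGGGGGRGG
GGGGGGRGG
GGGGGGGGG
GGGGGGGGG
After op 2 paint(0,1,W):
GWGGGGGGG
GBGGGGRGG
GGGGGGRGG
GGGGGGRGG
GGGGGGRGG
GGGGGGGGG
GGGGGGGGG
After op 3 paint(4,8,G):
GWGGGGGGG
GBGGGGRGG
GGGGGGRGG
GGGGGGRGG
GGGGGGRGG
GGGGGGGGG
GGGGGGGGG
After op 4 paint(3,3,B):
GWGGGGGGG
GBGGGGRGG
GGGGGGRGG
GGGBGGRGG
GGGGGGRGG
GGGGGGGGG
GGGGGGGGG
After op 5 fill(2,7,K) [56 cells changed]:
KWKKKKKKK
KBKKKKRKK
KKKKKKRKK
KKKBKKRKK
KKKKKKRKK
KKKKKKKKK
KKKKKKKKK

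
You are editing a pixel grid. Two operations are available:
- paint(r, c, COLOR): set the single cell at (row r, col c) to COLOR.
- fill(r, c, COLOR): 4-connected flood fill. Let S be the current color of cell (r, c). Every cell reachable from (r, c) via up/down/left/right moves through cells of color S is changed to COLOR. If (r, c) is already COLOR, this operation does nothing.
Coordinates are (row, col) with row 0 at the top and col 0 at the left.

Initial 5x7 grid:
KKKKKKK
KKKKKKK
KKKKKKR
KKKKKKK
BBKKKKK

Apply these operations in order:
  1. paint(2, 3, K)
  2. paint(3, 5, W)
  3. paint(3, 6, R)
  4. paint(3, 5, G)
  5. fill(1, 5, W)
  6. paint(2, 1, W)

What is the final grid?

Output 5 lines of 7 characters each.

After op 1 paint(2,3,K):
KKKKKKK
KKKKKKK
KKKKKKR
KKKKKKK
BBKKKKK
After op 2 paint(3,5,W):
KKKKKKK
KKKKKKK
KKKKKKR
KKKKKWK
BBKKKKK
After op 3 paint(3,6,R):
KKKKKKK
KKKKKKK
KKKKKKR
KKKKKWR
BBKKKKK
After op 4 paint(3,5,G):
KKKKKKK
KKKKKKK
KKKKKKR
KKKKKGR
BBKKKKK
After op 5 fill(1,5,W) [30 cells changed]:
WWWWWWW
WWWWWWW
WWWWWWR
WWWWWGR
BBWWWWW
After op 6 paint(2,1,W):
WWWWWWW
WWWWWWW
WWWWWWR
WWWWWGR
BBWWWWW

Answer: WWWWWWW
WWWWWWW
WWWWWWR
WWWWWGR
BBWWWWW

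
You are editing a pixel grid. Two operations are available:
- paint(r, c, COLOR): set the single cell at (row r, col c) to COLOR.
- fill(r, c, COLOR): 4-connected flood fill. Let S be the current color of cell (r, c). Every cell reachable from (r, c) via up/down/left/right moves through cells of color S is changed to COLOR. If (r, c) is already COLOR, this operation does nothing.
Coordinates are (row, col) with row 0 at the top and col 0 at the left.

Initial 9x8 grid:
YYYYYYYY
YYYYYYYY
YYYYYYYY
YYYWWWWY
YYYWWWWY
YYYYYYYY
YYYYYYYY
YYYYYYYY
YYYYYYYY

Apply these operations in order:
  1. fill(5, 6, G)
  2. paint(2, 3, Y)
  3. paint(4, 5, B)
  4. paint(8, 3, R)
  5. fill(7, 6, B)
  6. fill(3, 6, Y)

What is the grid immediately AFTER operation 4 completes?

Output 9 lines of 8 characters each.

Answer: GGGGGGGG
GGGGGGGG
GGGYGGGG
GGGWWWWG
GGGWWBWG
GGGGGGGG
GGGGGGGG
GGGGGGGG
GGGRGGGG

Derivation:
After op 1 fill(5,6,G) [64 cells changed]:
GGGGGGGG
GGGGGGGG
GGGGGGGG
GGGWWWWG
GGGWWWWG
GGGGGGGG
GGGGGGGG
GGGGGGGG
GGGGGGGG
After op 2 paint(2,3,Y):
GGGGGGGG
GGGGGGGG
GGGYGGGG
GGGWWWWG
GGGWWWWG
GGGGGGGG
GGGGGGGG
GGGGGGGG
GGGGGGGG
After op 3 paint(4,5,B):
GGGGGGGG
GGGGGGGG
GGGYGGGG
GGGWWWWG
GGGWWBWG
GGGGGGGG
GGGGGGGG
GGGGGGGG
GGGGGGGG
After op 4 paint(8,3,R):
GGGGGGGG
GGGGGGGG
GGGYGGGG
GGGWWWWG
GGGWWBWG
GGGGGGGG
GGGGGGGG
GGGGGGGG
GGGRGGGG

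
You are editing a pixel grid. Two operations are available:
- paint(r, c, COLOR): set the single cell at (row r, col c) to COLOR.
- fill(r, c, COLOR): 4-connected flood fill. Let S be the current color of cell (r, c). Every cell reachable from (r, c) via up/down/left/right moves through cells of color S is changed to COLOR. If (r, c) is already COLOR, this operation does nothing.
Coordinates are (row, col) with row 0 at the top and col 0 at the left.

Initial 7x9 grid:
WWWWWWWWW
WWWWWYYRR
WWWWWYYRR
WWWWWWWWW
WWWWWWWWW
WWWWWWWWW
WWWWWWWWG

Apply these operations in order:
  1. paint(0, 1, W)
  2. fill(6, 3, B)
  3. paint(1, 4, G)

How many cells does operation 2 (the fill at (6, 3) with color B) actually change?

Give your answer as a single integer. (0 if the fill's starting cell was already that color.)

After op 1 paint(0,1,W):
WWWWWWWWW
WWWWWYYRR
WWWWWYYRR
WWWWWWWWW
WWWWWWWWW
WWWWWWWWW
WWWWWWWWG
After op 2 fill(6,3,B) [54 cells changed]:
BBBBBBBBB
BBBBBYYRR
BBBBBYYRR
BBBBBBBBB
BBBBBBBBB
BBBBBBBBB
BBBBBBBBG

Answer: 54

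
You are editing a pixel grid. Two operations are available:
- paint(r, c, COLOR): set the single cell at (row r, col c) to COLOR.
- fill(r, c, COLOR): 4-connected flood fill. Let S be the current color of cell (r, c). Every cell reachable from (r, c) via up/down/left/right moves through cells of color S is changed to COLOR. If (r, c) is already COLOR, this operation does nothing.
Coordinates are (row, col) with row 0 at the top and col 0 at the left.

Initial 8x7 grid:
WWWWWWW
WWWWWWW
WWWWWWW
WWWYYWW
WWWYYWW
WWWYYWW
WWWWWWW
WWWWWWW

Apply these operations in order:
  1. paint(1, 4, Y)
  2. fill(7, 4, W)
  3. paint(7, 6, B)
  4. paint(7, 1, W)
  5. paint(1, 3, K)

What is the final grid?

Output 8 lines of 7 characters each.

Answer: WWWWWWW
WWWKYWW
WWWWWWW
WWWYYWW
WWWYYWW
WWWYYWW
WWWWWWW
WWWWWWB

Derivation:
After op 1 paint(1,4,Y):
WWWWWWW
WWWWYWW
WWWWWWW
WWWYYWW
WWWYYWW
WWWYYWW
WWWWWWW
WWWWWWW
After op 2 fill(7,4,W) [0 cells changed]:
WWWWWWW
WWWWYWW
WWWWWWW
WWWYYWW
WWWYYWW
WWWYYWW
WWWWWWW
WWWWWWW
After op 3 paint(7,6,B):
WWWWWWW
WWWWYWW
WWWWWWW
WWWYYWW
WWWYYWW
WWWYYWW
WWWWWWW
WWWWWWB
After op 4 paint(7,1,W):
WWWWWWW
WWWWYWW
WWWWWWW
WWWYYWW
WWWYYWW
WWWYYWW
WWWWWWW
WWWWWWB
After op 5 paint(1,3,K):
WWWWWWW
WWWKYWW
WWWWWWW
WWWYYWW
WWWYYWW
WWWYYWW
WWWWWWW
WWWWWWB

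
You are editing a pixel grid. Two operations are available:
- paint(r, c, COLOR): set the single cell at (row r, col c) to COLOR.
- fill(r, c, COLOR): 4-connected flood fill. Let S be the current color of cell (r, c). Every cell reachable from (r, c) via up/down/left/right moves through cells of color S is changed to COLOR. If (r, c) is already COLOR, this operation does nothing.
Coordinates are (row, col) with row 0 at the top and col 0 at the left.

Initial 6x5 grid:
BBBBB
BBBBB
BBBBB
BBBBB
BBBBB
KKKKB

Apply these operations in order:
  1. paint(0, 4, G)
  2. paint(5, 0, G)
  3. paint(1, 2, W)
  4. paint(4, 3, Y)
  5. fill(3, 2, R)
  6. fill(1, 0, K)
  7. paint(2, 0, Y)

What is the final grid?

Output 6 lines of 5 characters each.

After op 1 paint(0,4,G):
BBBBG
BBBBB
BBBBB
BBBBB
BBBBB
KKKKB
After op 2 paint(5,0,G):
BBBBG
BBBBB
BBBBB
BBBBB
BBBBB
GKKKB
After op 3 paint(1,2,W):
BBBBG
BBWBB
BBBBB
BBBBB
BBBBB
GKKKB
After op 4 paint(4,3,Y):
BBBBG
BBWBB
BBBBB
BBBBB
BBBYB
GKKKB
After op 5 fill(3,2,R) [23 cells changed]:
RRRRG
RRWRR
RRRRR
RRRRR
RRRYR
GKKKR
After op 6 fill(1,0,K) [23 cells changed]:
KKKKG
KKWKK
KKKKK
KKKKK
KKKYK
GKKKK
After op 7 paint(2,0,Y):
KKKKG
KKWKK
YKKKK
KKKKK
KKKYK
GKKKK

Answer: KKKKG
KKWKK
YKKKK
KKKKK
KKKYK
GKKKK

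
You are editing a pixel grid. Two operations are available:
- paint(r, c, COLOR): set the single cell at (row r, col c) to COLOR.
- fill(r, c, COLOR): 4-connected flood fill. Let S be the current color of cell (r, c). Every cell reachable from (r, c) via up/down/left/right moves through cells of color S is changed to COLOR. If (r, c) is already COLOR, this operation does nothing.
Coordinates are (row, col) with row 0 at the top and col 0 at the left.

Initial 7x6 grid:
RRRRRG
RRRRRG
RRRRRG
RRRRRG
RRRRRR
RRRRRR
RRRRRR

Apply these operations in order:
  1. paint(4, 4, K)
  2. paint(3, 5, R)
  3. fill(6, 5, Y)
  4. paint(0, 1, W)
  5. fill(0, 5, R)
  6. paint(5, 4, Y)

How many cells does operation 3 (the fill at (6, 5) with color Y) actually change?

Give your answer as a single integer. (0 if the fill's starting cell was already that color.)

After op 1 paint(4,4,K):
RRRRRG
RRRRRG
RRRRRG
RRRRRG
RRRRKR
RRRRRR
RRRRRR
After op 2 paint(3,5,R):
RRRRRG
RRRRRG
RRRRRG
RRRRRR
RRRRKR
RRRRRR
RRRRRR
After op 3 fill(6,5,Y) [38 cells changed]:
YYYYYG
YYYYYG
YYYYYG
YYYYYY
YYYYKY
YYYYYY
YYYYYY

Answer: 38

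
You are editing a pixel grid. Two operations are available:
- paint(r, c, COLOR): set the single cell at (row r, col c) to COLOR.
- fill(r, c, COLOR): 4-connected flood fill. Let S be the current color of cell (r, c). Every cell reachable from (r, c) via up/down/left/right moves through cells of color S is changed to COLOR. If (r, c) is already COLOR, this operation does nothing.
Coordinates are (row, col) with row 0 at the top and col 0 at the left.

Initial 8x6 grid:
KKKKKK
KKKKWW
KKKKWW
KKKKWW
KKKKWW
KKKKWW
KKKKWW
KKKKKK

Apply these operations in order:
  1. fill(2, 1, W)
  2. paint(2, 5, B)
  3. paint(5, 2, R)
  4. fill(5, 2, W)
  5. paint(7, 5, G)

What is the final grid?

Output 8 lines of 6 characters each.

After op 1 fill(2,1,W) [36 cells changed]:
WWWWWW
WWWWWW
WWWWWW
WWWWWW
WWWWWW
WWWWWW
WWWWWW
WWWWWW
After op 2 paint(2,5,B):
WWWWWW
WWWWWW
WWWWWB
WWWWWW
WWWWWW
WWWWWW
WWWWWW
WWWWWW
After op 3 paint(5,2,R):
WWWWWW
WWWWWW
WWWWWB
WWWWWW
WWWWWW
WWRWWW
WWWWWW
WWWWWW
After op 4 fill(5,2,W) [1 cells changed]:
WWWWWW
WWWWWW
WWWWWB
WWWWWW
WWWWWW
WWWWWW
WWWWWW
WWWWWW
After op 5 paint(7,5,G):
WWWWWW
WWWWWW
WWWWWB
WWWWWW
WWWWWW
WWWWWW
WWWWWW
WWWWWG

Answer: WWWWWW
WWWWWW
WWWWWB
WWWWWW
WWWWWW
WWWWWW
WWWWWW
WWWWWG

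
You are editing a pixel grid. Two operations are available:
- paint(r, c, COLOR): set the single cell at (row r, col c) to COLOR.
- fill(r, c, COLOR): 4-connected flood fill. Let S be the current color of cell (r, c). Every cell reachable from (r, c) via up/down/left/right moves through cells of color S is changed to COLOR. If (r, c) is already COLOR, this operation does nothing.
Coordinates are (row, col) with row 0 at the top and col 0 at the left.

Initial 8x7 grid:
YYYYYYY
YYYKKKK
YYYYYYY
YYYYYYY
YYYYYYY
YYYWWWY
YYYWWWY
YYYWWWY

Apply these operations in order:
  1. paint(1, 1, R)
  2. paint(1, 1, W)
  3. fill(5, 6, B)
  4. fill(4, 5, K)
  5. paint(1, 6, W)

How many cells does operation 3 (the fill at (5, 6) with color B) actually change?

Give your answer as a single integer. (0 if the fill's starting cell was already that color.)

Answer: 42

Derivation:
After op 1 paint(1,1,R):
YYYYYYY
YRYKKKK
YYYYYYY
YYYYYYY
YYYYYYY
YYYWWWY
YYYWWWY
YYYWWWY
After op 2 paint(1,1,W):
YYYYYYY
YWYKKKK
YYYYYYY
YYYYYYY
YYYYYYY
YYYWWWY
YYYWWWY
YYYWWWY
After op 3 fill(5,6,B) [42 cells changed]:
BBBBBBB
BWBKKKK
BBBBBBB
BBBBBBB
BBBBBBB
BBBWWWB
BBBWWWB
BBBWWWB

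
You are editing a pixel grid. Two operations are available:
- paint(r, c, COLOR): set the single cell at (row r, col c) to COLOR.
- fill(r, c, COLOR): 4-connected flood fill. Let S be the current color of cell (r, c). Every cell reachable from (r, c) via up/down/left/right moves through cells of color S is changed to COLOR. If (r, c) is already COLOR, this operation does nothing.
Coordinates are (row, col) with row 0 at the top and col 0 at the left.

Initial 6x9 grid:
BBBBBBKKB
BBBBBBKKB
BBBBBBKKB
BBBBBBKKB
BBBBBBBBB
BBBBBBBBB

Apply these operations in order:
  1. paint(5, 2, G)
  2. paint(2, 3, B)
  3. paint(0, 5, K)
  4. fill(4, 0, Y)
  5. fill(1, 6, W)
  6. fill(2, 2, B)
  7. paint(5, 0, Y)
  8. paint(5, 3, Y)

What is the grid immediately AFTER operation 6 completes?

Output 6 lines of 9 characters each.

Answer: BBBBBWWWB
BBBBBBWWB
BBBBBBWWB
BBBBBBWWB
BBBBBBBBB
BBGBBBBBB

Derivation:
After op 1 paint(5,2,G):
BBBBBBKKB
BBBBBBKKB
BBBBBBKKB
BBBBBBKKB
BBBBBBBBB
BBGBBBBBB
After op 2 paint(2,3,B):
BBBBBBKKB
BBBBBBKKB
BBBBBBKKB
BBBBBBKKB
BBBBBBBBB
BBGBBBBBB
After op 3 paint(0,5,K):
BBBBBKKKB
BBBBBBKKB
BBBBBBKKB
BBBBBBKKB
BBBBBBBBB
BBGBBBBBB
After op 4 fill(4,0,Y) [44 cells changed]:
YYYYYKKKY
YYYYYYKKY
YYYYYYKKY
YYYYYYKKY
YYYYYYYYY
YYGYYYYYY
After op 5 fill(1,6,W) [9 cells changed]:
YYYYYWWWY
YYYYYYWWY
YYYYYYWWY
YYYYYYWWY
YYYYYYYYY
YYGYYYYYY
After op 6 fill(2,2,B) [44 cells changed]:
BBBBBWWWB
BBBBBBWWB
BBBBBBWWB
BBBBBBWWB
BBBBBBBBB
BBGBBBBBB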